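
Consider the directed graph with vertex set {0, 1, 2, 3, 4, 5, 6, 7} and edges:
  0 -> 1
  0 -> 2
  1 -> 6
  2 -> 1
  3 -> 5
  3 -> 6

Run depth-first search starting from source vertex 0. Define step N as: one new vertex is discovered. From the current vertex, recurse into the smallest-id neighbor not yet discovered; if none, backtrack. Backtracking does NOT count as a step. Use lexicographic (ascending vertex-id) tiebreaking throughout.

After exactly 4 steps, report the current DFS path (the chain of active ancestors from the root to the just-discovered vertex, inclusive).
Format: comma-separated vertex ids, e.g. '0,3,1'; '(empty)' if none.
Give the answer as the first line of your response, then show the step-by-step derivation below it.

0,2

step 1: discover 0; path=0; order=0
step 2: discover 1; path=0>1; order=0,1
step 3: discover 6; path=0>1>6; order=0,1,6
step 4: discover 2; path=0>2; order=0,1,6,2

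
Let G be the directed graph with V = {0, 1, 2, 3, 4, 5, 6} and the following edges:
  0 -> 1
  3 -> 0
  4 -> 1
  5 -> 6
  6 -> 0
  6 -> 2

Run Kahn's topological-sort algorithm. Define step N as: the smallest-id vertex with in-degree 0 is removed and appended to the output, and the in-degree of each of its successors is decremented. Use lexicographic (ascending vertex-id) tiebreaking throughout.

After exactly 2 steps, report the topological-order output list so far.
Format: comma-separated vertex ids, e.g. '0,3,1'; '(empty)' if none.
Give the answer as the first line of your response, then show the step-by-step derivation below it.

3,4

step 1: output 3; order=[3]; indeg=(1,2,1,0,0,0,1)
step 2: output 4; order=[3,4]; indeg=(1,1,1,0,0,0,1)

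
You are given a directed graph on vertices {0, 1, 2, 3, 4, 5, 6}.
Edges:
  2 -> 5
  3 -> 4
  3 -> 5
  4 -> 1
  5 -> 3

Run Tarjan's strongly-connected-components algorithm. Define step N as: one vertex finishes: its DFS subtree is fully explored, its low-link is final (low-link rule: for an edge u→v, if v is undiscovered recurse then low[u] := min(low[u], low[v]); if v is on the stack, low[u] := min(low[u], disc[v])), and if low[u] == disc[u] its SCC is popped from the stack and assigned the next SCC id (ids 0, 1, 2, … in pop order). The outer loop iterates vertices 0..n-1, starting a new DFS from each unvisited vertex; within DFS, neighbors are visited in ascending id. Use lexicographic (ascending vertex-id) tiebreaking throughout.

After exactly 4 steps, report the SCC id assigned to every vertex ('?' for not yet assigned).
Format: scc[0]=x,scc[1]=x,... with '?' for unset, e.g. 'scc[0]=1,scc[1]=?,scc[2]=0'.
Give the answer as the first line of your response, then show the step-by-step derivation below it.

scc[0]=0,scc[1]=1,scc[2]=?,scc[3]=?,scc[4]=2,scc[5]=?,scc[6]=?

step 1: low=(low[0]=0,low[1]=?,low[2]=?,low[3]=?,low[4]=?,low[5]=?,low[6]=?); scc=(scc[0]=0,scc[1]=?,scc[2]=?,scc[3]=?,scc[4]=?,scc[5]=?,scc[6]=?)
step 2: low=(low[0]=0,low[1]=1,low[2]=?,low[3]=?,low[4]=?,low[5]=?,low[6]=?); scc=(scc[0]=0,scc[1]=1,scc[2]=?,scc[3]=?,scc[4]=?,scc[5]=?,scc[6]=?)
step 3: low=(low[0]=0,low[1]=1,low[2]=2,low[3]=4,low[4]=5,low[5]=3,low[6]=?); scc=(scc[0]=0,scc[1]=1,scc[2]=?,scc[3]=?,scc[4]=2,scc[5]=?,scc[6]=?)
step 4: low=(low[0]=0,low[1]=1,low[2]=2,low[3]=3,low[4]=5,low[5]=3,low[6]=?); scc=(scc[0]=0,scc[1]=1,scc[2]=?,scc[3]=?,scc[4]=2,scc[5]=?,scc[6]=?)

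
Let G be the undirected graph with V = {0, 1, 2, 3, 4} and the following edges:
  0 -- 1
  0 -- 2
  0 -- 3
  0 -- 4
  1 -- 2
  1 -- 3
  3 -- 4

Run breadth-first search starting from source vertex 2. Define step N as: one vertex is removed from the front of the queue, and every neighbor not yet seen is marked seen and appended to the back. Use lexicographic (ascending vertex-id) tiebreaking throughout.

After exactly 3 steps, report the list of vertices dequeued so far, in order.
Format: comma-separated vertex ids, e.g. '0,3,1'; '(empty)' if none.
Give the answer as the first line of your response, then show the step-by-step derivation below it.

2,0,1

step 1: dequeue 2; queue=[0,1]; order=2
step 2: dequeue 0; queue=[1,3,4]; order=2,0
step 3: dequeue 1; queue=[3,4]; order=2,0,1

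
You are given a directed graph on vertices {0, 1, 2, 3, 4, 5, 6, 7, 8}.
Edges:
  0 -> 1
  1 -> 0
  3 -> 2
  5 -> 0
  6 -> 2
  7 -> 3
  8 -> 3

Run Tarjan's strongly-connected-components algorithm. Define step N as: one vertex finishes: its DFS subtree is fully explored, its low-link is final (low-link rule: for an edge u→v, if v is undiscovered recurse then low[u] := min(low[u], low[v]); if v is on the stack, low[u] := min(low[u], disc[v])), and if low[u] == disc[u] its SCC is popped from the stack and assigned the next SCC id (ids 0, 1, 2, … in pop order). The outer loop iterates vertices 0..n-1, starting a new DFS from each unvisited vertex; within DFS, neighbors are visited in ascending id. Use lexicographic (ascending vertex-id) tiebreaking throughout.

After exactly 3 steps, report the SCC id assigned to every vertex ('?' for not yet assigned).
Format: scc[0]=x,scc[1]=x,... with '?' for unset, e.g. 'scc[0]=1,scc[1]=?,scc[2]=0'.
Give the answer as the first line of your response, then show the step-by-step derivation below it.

scc[0]=0,scc[1]=0,scc[2]=1,scc[3]=?,scc[4]=?,scc[5]=?,scc[6]=?,scc[7]=?,scc[8]=?

step 1: low=(low[0]=0,low[1]=0,low[2]=?,low[3]=?,low[4]=?,low[5]=?,low[6]=?,low[7]=?,low[8]=?); scc=(scc[0]=?,scc[1]=?,scc[2]=?,scc[3]=?,scc[4]=?,scc[5]=?,scc[6]=?,scc[7]=?,scc[8]=?)
step 2: low=(low[0]=0,low[1]=0,low[2]=?,low[3]=?,low[4]=?,low[5]=?,low[6]=?,low[7]=?,low[8]=?); scc=(scc[0]=0,scc[1]=0,scc[2]=?,scc[3]=?,scc[4]=?,scc[5]=?,scc[6]=?,scc[7]=?,scc[8]=?)
step 3: low=(low[0]=0,low[1]=0,low[2]=2,low[3]=?,low[4]=?,low[5]=?,low[6]=?,low[7]=?,low[8]=?); scc=(scc[0]=0,scc[1]=0,scc[2]=1,scc[3]=?,scc[4]=?,scc[5]=?,scc[6]=?,scc[7]=?,scc[8]=?)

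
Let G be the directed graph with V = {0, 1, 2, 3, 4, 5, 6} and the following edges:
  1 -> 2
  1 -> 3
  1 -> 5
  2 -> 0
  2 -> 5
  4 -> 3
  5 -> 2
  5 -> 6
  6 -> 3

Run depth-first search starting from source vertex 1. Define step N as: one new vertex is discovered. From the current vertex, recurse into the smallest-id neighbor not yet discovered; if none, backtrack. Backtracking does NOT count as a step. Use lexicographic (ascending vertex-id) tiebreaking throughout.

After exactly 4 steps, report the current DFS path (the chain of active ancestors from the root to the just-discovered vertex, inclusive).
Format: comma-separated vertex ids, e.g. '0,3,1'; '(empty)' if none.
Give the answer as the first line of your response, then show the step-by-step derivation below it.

1,2,5

step 1: discover 1; path=1; order=1
step 2: discover 2; path=1>2; order=1,2
step 3: discover 0; path=1>2>0; order=1,2,0
step 4: discover 5; path=1>2>5; order=1,2,0,5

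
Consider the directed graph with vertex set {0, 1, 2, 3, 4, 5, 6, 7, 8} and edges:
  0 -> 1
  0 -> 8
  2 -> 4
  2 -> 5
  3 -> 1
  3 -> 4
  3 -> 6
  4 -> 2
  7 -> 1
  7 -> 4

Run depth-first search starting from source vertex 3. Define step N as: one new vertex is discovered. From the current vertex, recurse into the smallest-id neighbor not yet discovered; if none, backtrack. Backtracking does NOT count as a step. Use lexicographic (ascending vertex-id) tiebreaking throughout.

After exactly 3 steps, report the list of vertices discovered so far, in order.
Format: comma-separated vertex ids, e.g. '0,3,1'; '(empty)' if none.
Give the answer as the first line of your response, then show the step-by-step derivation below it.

3,1,4

step 1: discover 3; path=3; order=3
step 2: discover 1; path=3>1; order=3,1
step 3: discover 4; path=3>4; order=3,1,4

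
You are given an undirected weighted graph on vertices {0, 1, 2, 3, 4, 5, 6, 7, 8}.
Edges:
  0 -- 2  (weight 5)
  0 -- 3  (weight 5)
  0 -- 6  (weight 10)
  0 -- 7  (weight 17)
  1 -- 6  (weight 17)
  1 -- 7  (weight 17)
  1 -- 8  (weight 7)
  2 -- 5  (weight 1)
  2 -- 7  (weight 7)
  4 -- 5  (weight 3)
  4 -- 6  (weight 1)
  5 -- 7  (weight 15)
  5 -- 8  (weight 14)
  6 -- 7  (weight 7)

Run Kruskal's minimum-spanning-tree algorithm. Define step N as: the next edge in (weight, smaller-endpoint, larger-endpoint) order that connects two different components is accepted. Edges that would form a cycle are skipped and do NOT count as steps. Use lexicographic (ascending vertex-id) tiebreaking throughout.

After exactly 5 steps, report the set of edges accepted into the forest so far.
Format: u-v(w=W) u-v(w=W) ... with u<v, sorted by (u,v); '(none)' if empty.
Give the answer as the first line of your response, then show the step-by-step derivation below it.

0-2(w=5) 0-3(w=5) 2-5(w=1) 4-5(w=3) 4-6(w=1)

step 1: add edge 2-5 (w=1); MST = {2-5(w=1)}
step 2: add edge 4-6 (w=1); MST = {2-5(w=1) 4-6(w=1)}
step 3: add edge 4-5 (w=3); MST = {2-5(w=1) 4-5(w=3) 4-6(w=1)}
step 4: add edge 0-2 (w=5); MST = {0-2(w=5) 2-5(w=1) 4-5(w=3) 4-6(w=1)}
step 5: add edge 0-3 (w=5); MST = {0-2(w=5) 0-3(w=5) 2-5(w=1) 4-5(w=3) 4-6(w=1)}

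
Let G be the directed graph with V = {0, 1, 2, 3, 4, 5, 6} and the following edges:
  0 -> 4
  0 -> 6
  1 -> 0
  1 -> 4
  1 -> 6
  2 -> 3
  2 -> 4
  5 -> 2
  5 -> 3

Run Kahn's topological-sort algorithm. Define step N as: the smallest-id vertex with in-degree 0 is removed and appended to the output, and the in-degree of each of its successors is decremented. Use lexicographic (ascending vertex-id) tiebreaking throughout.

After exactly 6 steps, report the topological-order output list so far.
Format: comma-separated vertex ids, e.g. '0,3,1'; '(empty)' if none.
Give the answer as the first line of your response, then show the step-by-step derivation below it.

1,0,5,2,3,4

step 1: output 1; order=[1]; indeg=(0,0,1,2,2,0,1)
step 2: output 0; order=[1,0]; indeg=(0,0,1,2,1,0,0)
step 3: output 5; order=[1,0,5]; indeg=(0,0,0,1,1,0,0)
step 4: output 2; order=[1,0,5,2]; indeg=(0,0,0,0,0,0,0)
step 5: output 3; order=[1,0,5,2,3]; indeg=(0,0,0,0,0,0,0)
step 6: output 4; order=[1,0,5,2,3,4]; indeg=(0,0,0,0,0,0,0)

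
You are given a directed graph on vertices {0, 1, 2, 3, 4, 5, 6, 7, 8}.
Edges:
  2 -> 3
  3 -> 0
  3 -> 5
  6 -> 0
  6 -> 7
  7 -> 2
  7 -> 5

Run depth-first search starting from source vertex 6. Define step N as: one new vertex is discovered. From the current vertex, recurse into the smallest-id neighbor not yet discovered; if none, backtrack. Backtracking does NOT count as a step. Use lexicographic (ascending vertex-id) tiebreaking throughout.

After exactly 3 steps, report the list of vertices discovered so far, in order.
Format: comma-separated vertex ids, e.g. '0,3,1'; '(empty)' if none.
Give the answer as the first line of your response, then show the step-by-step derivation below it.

6,0,7

step 1: discover 6; path=6; order=6
step 2: discover 0; path=6>0; order=6,0
step 3: discover 7; path=6>7; order=6,0,7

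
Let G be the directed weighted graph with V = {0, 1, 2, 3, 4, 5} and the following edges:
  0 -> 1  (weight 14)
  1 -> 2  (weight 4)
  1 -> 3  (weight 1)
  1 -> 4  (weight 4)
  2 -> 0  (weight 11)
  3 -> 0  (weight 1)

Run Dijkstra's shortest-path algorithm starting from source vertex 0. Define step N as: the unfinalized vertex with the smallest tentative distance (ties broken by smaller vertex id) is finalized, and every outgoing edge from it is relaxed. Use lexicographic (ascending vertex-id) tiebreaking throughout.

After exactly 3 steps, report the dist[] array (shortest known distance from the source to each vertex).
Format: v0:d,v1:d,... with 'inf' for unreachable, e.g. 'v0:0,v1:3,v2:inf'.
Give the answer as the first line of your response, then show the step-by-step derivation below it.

v0:0,v1:14,v2:18,v3:15,v4:18,v5:inf

step 1: dist = v0:0,v1:14,v2:inf,v3:inf,v4:inf,v5:inf
step 2: dist = v0:0,v1:14,v2:18,v3:15,v4:18,v5:inf
step 3: dist = v0:0,v1:14,v2:18,v3:15,v4:18,v5:inf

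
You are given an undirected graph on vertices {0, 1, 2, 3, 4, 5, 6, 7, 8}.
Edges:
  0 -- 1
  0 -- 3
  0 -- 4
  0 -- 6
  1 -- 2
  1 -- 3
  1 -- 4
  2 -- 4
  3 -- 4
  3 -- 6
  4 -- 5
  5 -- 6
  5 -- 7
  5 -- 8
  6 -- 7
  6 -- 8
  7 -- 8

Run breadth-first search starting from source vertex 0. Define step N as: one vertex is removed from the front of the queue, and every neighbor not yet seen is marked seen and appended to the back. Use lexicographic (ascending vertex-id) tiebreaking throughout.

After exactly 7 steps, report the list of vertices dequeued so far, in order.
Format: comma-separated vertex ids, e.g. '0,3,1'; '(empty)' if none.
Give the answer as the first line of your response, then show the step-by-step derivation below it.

0,1,3,4,6,2,5

step 1: dequeue 0; queue=[1,3,4,6]; order=0
step 2: dequeue 1; queue=[3,4,6,2]; order=0,1
step 3: dequeue 3; queue=[4,6,2]; order=0,1,3
step 4: dequeue 4; queue=[6,2,5]; order=0,1,3,4
step 5: dequeue 6; queue=[2,5,7,8]; order=0,1,3,4,6
step 6: dequeue 2; queue=[5,7,8]; order=0,1,3,4,6,2
step 7: dequeue 5; queue=[7,8]; order=0,1,3,4,6,2,5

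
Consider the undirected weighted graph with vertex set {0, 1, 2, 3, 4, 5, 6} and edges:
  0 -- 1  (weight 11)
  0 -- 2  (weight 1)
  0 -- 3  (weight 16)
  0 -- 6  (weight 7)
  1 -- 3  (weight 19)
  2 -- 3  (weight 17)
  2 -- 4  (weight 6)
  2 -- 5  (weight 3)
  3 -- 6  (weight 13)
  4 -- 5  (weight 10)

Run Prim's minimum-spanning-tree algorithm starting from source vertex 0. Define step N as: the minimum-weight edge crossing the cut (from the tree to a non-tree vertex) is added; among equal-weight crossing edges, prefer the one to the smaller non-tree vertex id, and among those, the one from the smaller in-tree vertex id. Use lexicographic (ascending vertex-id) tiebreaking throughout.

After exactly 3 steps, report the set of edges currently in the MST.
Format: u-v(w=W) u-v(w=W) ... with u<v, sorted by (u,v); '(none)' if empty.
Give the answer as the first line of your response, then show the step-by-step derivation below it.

0-2(w=1) 2-4(w=6) 2-5(w=3)

step 1: add edge 0-2 (w=1); MST = {0-2(w=1)}
step 2: add edge 2-5 (w=3); MST = {0-2(w=1) 2-5(w=3)}
step 3: add edge 2-4 (w=6); MST = {0-2(w=1) 2-4(w=6) 2-5(w=3)}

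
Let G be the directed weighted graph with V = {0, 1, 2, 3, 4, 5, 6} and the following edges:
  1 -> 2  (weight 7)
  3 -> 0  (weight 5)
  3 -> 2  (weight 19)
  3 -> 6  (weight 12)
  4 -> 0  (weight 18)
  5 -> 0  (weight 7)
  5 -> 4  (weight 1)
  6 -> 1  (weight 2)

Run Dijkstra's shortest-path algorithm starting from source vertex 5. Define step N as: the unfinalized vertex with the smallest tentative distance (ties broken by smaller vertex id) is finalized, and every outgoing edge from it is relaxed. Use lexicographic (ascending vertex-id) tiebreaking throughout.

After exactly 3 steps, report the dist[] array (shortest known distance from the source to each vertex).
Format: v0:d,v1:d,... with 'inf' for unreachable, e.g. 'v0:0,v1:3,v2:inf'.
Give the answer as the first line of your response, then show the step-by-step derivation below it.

v0:7,v1:inf,v2:inf,v3:inf,v4:1,v5:0,v6:inf

step 1: dist = v0:7,v1:inf,v2:inf,v3:inf,v4:1,v5:0,v6:inf
step 2: dist = v0:7,v1:inf,v2:inf,v3:inf,v4:1,v5:0,v6:inf
step 3: dist = v0:7,v1:inf,v2:inf,v3:inf,v4:1,v5:0,v6:inf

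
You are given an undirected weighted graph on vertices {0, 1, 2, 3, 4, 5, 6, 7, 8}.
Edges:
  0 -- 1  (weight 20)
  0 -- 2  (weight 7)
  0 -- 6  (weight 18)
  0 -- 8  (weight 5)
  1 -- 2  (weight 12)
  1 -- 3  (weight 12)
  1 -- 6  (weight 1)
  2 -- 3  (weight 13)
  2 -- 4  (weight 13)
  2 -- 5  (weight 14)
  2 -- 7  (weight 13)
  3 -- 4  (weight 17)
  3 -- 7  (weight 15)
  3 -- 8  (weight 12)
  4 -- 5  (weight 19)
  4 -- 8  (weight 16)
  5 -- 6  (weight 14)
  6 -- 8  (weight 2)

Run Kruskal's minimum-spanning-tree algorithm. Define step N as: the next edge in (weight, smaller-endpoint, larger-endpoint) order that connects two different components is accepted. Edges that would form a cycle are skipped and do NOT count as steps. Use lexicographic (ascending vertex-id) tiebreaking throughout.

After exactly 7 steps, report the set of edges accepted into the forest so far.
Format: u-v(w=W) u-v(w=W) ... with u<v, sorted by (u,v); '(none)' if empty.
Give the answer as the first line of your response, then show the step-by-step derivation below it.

0-2(w=7) 0-8(w=5) 1-3(w=12) 1-6(w=1) 2-4(w=13) 2-7(w=13) 6-8(w=2)

step 1: add edge 1-6 (w=1); MST = {1-6(w=1)}
step 2: add edge 6-8 (w=2); MST = {1-6(w=1) 6-8(w=2)}
step 3: add edge 0-8 (w=5); MST = {0-8(w=5) 1-6(w=1) 6-8(w=2)}
step 4: add edge 0-2 (w=7); MST = {0-2(w=7) 0-8(w=5) 1-6(w=1) 6-8(w=2)}
step 5: add edge 1-3 (w=12); MST = {0-2(w=7) 0-8(w=5) 1-3(w=12) 1-6(w=1) 6-8(w=2)}
step 6: add edge 2-4 (w=13); MST = {0-2(w=7) 0-8(w=5) 1-3(w=12) 1-6(w=1) 2-4(w=13) 6-8(w=2)}
step 7: add edge 2-7 (w=13); MST = {0-2(w=7) 0-8(w=5) 1-3(w=12) 1-6(w=1) 2-4(w=13) 2-7(w=13) 6-8(w=2)}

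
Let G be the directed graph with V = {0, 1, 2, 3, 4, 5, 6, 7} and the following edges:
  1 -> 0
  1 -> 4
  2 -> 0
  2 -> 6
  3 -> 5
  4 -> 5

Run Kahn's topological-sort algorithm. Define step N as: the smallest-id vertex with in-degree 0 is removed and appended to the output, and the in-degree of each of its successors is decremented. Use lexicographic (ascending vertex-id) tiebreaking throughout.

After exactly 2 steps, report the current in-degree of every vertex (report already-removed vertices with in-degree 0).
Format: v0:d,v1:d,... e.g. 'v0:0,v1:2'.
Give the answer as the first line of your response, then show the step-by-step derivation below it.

v0:0,v1:0,v2:0,v3:0,v4:0,v5:2,v6:0,v7:0

step 1: output 1; order=[1]; indeg=(1,0,0,0,0,2,1,0)
step 2: output 2; order=[1,2]; indeg=(0,0,0,0,0,2,0,0)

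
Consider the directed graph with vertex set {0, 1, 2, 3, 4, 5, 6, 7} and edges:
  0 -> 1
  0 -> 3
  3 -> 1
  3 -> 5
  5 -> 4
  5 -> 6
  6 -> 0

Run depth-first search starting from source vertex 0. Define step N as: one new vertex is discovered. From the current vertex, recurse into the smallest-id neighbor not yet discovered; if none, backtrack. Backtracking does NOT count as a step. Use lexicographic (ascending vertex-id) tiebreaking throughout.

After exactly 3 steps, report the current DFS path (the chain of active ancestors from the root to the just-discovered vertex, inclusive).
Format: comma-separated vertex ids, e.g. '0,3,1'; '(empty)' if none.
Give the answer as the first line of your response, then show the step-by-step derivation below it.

0,3

step 1: discover 0; path=0; order=0
step 2: discover 1; path=0>1; order=0,1
step 3: discover 3; path=0>3; order=0,1,3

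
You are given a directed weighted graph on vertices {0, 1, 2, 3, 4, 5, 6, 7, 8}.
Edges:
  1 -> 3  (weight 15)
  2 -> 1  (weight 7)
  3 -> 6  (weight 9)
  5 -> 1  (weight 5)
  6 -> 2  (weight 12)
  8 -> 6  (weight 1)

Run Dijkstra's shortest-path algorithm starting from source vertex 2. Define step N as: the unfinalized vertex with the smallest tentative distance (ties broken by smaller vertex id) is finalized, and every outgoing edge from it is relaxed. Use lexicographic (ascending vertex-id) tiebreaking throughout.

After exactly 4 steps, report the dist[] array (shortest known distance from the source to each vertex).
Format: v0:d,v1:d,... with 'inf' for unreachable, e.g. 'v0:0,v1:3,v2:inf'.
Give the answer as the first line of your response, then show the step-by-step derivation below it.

v0:inf,v1:7,v2:0,v3:22,v4:inf,v5:inf,v6:31,v7:inf,v8:inf

step 1: dist = v0:inf,v1:7,v2:0,v3:inf,v4:inf,v5:inf,v6:inf,v7:inf,v8:inf
step 2: dist = v0:inf,v1:7,v2:0,v3:22,v4:inf,v5:inf,v6:inf,v7:inf,v8:inf
step 3: dist = v0:inf,v1:7,v2:0,v3:22,v4:inf,v5:inf,v6:31,v7:inf,v8:inf
step 4: dist = v0:inf,v1:7,v2:0,v3:22,v4:inf,v5:inf,v6:31,v7:inf,v8:inf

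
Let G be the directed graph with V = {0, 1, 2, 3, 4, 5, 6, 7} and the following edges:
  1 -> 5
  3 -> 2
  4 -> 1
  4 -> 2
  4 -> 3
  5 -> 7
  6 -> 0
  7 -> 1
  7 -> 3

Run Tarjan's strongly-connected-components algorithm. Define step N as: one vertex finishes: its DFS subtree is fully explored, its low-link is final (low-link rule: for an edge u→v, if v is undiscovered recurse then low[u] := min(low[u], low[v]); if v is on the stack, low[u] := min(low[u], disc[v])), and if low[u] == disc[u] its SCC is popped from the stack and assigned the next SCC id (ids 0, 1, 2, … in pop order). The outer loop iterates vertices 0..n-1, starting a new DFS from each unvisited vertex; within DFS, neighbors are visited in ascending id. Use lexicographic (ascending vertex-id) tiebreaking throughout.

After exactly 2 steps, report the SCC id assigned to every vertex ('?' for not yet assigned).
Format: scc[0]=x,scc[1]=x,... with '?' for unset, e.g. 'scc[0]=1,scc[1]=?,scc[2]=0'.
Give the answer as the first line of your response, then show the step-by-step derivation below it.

scc[0]=0,scc[1]=?,scc[2]=1,scc[3]=?,scc[4]=?,scc[5]=?,scc[6]=?,scc[7]=?

step 1: low=(low[0]=0,low[1]=?,low[2]=?,low[3]=?,low[4]=?,low[5]=?,low[6]=?,low[7]=?); scc=(scc[0]=0,scc[1]=?,scc[2]=?,scc[3]=?,scc[4]=?,scc[5]=?,scc[6]=?,scc[7]=?)
step 2: low=(low[0]=0,low[1]=1,low[2]=5,low[3]=4,low[4]=?,low[5]=2,low[6]=?,low[7]=1); scc=(scc[0]=0,scc[1]=?,scc[2]=1,scc[3]=?,scc[4]=?,scc[5]=?,scc[6]=?,scc[7]=?)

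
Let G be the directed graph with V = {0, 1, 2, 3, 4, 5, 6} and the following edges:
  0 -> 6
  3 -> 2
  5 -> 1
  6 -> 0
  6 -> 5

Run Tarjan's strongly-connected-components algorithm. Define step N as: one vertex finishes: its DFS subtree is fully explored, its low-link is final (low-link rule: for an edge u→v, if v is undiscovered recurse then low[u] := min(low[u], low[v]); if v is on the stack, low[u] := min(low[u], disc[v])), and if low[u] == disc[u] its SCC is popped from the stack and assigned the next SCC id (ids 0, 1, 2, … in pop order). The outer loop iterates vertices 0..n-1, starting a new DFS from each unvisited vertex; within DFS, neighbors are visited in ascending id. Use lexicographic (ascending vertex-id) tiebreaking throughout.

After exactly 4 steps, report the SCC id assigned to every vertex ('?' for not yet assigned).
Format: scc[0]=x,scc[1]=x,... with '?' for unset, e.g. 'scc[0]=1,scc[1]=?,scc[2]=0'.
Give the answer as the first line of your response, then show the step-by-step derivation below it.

scc[0]=2,scc[1]=0,scc[2]=?,scc[3]=?,scc[4]=?,scc[5]=1,scc[6]=2

step 1: low=(low[0]=0,low[1]=3,low[2]=?,low[3]=?,low[4]=?,low[5]=2,low[6]=0); scc=(scc[0]=?,scc[1]=0,scc[2]=?,scc[3]=?,scc[4]=?,scc[5]=?,scc[6]=?)
step 2: low=(low[0]=0,low[1]=3,low[2]=?,low[3]=?,low[4]=?,low[5]=2,low[6]=0); scc=(scc[0]=?,scc[1]=0,scc[2]=?,scc[3]=?,scc[4]=?,scc[5]=1,scc[6]=?)
step 3: low=(low[0]=0,low[1]=3,low[2]=?,low[3]=?,low[4]=?,low[5]=2,low[6]=0); scc=(scc[0]=?,scc[1]=0,scc[2]=?,scc[3]=?,scc[4]=?,scc[5]=1,scc[6]=?)
step 4: low=(low[0]=0,low[1]=3,low[2]=?,low[3]=?,low[4]=?,low[5]=2,low[6]=0); scc=(scc[0]=2,scc[1]=0,scc[2]=?,scc[3]=?,scc[4]=?,scc[5]=1,scc[6]=2)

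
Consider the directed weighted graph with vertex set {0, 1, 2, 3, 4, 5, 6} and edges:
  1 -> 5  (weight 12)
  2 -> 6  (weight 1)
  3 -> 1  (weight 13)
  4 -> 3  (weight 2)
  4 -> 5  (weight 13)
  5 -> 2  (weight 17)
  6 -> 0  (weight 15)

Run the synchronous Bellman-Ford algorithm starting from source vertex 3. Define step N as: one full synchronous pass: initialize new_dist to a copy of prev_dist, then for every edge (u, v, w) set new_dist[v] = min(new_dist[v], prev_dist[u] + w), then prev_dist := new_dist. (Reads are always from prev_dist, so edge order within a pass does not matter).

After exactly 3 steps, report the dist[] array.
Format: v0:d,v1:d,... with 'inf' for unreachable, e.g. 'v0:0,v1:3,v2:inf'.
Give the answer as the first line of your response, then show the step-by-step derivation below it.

v0:inf,v1:13,v2:42,v3:0,v4:inf,v5:25,v6:inf

step 1: dist = v0:inf,v1:13,v2:inf,v3:0,v4:inf,v5:inf,v6:inf
step 2: dist = v0:inf,v1:13,v2:inf,v3:0,v4:inf,v5:25,v6:inf
step 3: dist = v0:inf,v1:13,v2:42,v3:0,v4:inf,v5:25,v6:inf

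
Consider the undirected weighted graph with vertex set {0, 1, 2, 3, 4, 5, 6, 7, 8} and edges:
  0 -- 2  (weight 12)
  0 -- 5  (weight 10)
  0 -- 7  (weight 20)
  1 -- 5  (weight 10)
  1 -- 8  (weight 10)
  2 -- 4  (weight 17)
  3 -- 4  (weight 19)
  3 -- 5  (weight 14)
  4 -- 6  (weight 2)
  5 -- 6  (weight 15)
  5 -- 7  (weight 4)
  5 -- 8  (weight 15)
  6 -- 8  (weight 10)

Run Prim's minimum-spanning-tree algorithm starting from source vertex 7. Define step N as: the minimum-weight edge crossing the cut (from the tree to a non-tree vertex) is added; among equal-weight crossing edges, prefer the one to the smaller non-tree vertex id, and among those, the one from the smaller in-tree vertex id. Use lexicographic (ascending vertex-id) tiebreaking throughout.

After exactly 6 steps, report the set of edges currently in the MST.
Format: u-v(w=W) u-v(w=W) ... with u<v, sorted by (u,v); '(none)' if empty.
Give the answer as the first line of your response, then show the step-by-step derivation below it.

0-5(w=10) 1-5(w=10) 1-8(w=10) 4-6(w=2) 5-7(w=4) 6-8(w=10)

step 1: add edge 5-7 (w=4); MST = {5-7(w=4)}
step 2: add edge 0-5 (w=10); MST = {0-5(w=10) 5-7(w=4)}
step 3: add edge 1-5 (w=10); MST = {0-5(w=10) 1-5(w=10) 5-7(w=4)}
step 4: add edge 1-8 (w=10); MST = {0-5(w=10) 1-5(w=10) 1-8(w=10) 5-7(w=4)}
step 5: add edge 6-8 (w=10); MST = {0-5(w=10) 1-5(w=10) 1-8(w=10) 5-7(w=4) 6-8(w=10)}
step 6: add edge 4-6 (w=2); MST = {0-5(w=10) 1-5(w=10) 1-8(w=10) 4-6(w=2) 5-7(w=4) 6-8(w=10)}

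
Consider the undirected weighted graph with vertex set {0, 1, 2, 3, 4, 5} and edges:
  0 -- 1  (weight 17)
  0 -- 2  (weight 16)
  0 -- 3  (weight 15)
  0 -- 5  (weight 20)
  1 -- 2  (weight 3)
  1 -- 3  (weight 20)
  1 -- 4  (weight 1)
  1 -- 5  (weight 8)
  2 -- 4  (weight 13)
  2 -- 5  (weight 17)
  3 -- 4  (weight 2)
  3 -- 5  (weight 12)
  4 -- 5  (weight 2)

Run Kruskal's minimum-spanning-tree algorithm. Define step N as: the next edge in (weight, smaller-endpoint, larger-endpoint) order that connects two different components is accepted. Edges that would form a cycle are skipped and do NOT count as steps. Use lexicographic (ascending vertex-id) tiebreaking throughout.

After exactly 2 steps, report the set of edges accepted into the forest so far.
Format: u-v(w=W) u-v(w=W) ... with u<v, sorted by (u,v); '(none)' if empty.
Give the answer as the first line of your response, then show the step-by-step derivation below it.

1-4(w=1) 3-4(w=2)

step 1: add edge 1-4 (w=1); MST = {1-4(w=1)}
step 2: add edge 3-4 (w=2); MST = {1-4(w=1) 3-4(w=2)}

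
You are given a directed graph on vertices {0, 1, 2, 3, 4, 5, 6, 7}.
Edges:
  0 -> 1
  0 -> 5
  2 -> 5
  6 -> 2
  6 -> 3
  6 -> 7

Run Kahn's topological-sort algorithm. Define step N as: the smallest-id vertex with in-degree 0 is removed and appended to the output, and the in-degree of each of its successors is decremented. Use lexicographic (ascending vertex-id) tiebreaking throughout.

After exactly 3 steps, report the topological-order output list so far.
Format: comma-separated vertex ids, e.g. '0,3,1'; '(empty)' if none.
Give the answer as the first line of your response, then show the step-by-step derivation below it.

0,1,4

step 1: output 0; order=[0]; indeg=(0,0,1,1,0,1,0,1)
step 2: output 1; order=[0,1]; indeg=(0,0,1,1,0,1,0,1)
step 3: output 4; order=[0,1,4]; indeg=(0,0,1,1,0,1,0,1)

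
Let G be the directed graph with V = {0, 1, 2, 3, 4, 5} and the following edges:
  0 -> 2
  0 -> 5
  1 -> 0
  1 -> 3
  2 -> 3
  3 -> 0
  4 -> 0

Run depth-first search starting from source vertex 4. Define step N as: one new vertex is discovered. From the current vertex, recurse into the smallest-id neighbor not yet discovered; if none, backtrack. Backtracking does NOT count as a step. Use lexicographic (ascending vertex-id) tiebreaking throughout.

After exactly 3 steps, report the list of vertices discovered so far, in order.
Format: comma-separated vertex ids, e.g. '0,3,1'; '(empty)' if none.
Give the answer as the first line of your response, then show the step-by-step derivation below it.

4,0,2

step 1: discover 4; path=4; order=4
step 2: discover 0; path=4>0; order=4,0
step 3: discover 2; path=4>0>2; order=4,0,2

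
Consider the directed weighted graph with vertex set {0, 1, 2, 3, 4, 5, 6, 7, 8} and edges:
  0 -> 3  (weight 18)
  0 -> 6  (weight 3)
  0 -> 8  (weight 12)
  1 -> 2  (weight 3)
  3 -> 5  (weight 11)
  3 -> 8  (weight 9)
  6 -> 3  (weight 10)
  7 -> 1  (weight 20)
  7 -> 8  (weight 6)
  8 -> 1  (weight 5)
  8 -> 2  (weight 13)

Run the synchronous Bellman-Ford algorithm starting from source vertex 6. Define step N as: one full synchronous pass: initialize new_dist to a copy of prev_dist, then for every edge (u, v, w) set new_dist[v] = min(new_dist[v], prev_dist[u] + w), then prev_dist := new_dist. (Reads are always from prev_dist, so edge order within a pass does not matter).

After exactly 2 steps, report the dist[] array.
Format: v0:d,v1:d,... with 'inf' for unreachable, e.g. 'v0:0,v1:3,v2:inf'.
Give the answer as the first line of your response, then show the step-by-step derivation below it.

v0:inf,v1:inf,v2:inf,v3:10,v4:inf,v5:21,v6:0,v7:inf,v8:19

step 1: dist = v0:inf,v1:inf,v2:inf,v3:10,v4:inf,v5:inf,v6:0,v7:inf,v8:inf
step 2: dist = v0:inf,v1:inf,v2:inf,v3:10,v4:inf,v5:21,v6:0,v7:inf,v8:19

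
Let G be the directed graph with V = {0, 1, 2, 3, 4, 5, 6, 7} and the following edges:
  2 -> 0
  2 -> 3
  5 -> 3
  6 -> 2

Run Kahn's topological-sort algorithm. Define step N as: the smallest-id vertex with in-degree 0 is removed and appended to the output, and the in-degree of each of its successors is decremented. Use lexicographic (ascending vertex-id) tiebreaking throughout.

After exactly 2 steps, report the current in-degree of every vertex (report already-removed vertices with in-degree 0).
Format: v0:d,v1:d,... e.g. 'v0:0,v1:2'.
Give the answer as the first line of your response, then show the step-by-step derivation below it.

v0:1,v1:0,v2:1,v3:2,v4:0,v5:0,v6:0,v7:0

step 1: output 1; order=[1]; indeg=(1,0,1,2,0,0,0,0)
step 2: output 4; order=[1,4]; indeg=(1,0,1,2,0,0,0,0)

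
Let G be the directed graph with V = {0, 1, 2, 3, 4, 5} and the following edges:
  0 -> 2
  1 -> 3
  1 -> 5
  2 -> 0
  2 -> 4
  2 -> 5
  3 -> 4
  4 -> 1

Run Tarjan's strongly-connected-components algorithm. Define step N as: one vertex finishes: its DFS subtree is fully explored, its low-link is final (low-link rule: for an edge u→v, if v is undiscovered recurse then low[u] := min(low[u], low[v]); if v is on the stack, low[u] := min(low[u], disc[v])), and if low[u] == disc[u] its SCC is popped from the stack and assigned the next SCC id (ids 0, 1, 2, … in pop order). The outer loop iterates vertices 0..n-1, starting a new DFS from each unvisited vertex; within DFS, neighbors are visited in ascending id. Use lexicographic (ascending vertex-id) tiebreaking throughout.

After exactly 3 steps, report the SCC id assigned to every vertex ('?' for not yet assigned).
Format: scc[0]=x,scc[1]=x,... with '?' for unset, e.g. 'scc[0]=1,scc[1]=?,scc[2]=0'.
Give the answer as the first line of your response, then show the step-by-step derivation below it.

scc[0]=?,scc[1]=?,scc[2]=?,scc[3]=?,scc[4]=?,scc[5]=0

step 1: low=(low[0]=0,low[1]=3,low[2]=0,low[3]=2,low[4]=2,low[5]=?); scc=(scc[0]=?,scc[1]=?,scc[2]=?,scc[3]=?,scc[4]=?,scc[5]=?)
step 2: low=(low[0]=0,low[1]=2,low[2]=0,low[3]=2,low[4]=2,low[5]=5); scc=(scc[0]=?,scc[1]=?,scc[2]=?,scc[3]=?,scc[4]=?,scc[5]=0)
step 3: low=(low[0]=0,low[1]=2,low[2]=0,low[3]=2,low[4]=2,low[5]=5); scc=(scc[0]=?,scc[1]=?,scc[2]=?,scc[3]=?,scc[4]=?,scc[5]=0)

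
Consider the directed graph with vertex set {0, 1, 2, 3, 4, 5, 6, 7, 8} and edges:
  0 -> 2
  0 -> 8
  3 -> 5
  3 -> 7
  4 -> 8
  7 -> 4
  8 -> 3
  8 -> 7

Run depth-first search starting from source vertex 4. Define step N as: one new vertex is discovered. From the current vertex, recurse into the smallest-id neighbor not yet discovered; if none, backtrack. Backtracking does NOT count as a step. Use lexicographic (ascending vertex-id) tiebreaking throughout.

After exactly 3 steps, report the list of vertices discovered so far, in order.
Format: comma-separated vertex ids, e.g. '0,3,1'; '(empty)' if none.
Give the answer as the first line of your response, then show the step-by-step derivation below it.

4,8,3

step 1: discover 4; path=4; order=4
step 2: discover 8; path=4>8; order=4,8
step 3: discover 3; path=4>8>3; order=4,8,3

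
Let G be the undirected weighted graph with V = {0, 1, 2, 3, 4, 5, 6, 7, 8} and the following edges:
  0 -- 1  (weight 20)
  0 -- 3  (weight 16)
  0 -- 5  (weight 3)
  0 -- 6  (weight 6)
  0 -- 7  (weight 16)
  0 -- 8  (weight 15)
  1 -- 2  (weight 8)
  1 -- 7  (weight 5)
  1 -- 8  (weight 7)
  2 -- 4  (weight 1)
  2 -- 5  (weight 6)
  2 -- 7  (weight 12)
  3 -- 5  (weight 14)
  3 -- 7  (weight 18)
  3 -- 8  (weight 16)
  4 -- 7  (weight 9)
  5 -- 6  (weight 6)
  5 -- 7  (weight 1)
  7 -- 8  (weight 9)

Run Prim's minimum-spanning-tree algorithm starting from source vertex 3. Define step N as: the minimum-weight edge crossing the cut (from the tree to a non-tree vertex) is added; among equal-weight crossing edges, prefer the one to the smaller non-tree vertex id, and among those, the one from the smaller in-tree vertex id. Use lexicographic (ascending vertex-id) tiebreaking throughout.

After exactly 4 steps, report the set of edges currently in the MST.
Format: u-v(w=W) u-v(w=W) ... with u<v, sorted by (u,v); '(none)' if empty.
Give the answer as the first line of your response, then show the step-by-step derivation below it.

0-5(w=3) 1-7(w=5) 3-5(w=14) 5-7(w=1)

step 1: add edge 3-5 (w=14); MST = {3-5(w=14)}
step 2: add edge 5-7 (w=1); MST = {3-5(w=14) 5-7(w=1)}
step 3: add edge 0-5 (w=3); MST = {0-5(w=3) 3-5(w=14) 5-7(w=1)}
step 4: add edge 1-7 (w=5); MST = {0-5(w=3) 1-7(w=5) 3-5(w=14) 5-7(w=1)}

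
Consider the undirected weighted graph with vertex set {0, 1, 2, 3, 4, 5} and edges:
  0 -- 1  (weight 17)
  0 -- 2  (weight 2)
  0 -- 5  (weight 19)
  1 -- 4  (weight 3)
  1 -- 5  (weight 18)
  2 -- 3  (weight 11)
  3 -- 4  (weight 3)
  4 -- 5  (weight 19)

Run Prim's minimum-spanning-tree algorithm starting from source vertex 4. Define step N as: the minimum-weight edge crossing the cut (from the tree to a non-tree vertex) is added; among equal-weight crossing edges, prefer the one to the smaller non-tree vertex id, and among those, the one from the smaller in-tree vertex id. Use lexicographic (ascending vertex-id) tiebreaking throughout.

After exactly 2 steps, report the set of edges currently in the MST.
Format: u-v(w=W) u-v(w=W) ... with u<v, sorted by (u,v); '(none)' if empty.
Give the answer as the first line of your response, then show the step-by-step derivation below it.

1-4(w=3) 3-4(w=3)

step 1: add edge 1-4 (w=3); MST = {1-4(w=3)}
step 2: add edge 3-4 (w=3); MST = {1-4(w=3) 3-4(w=3)}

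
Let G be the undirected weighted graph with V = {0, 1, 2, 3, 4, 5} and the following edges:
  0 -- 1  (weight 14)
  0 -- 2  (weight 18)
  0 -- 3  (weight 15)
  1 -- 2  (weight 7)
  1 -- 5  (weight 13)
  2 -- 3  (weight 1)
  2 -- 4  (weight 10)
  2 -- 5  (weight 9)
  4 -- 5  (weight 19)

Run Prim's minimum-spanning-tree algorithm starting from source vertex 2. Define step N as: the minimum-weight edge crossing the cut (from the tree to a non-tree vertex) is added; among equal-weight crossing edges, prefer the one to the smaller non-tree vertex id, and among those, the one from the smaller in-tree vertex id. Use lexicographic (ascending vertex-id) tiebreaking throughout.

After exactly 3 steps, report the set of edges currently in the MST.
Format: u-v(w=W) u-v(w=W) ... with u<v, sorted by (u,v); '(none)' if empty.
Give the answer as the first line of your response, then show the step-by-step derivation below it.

1-2(w=7) 2-3(w=1) 2-5(w=9)

step 1: add edge 2-3 (w=1); MST = {2-3(w=1)}
step 2: add edge 1-2 (w=7); MST = {1-2(w=7) 2-3(w=1)}
step 3: add edge 2-5 (w=9); MST = {1-2(w=7) 2-3(w=1) 2-5(w=9)}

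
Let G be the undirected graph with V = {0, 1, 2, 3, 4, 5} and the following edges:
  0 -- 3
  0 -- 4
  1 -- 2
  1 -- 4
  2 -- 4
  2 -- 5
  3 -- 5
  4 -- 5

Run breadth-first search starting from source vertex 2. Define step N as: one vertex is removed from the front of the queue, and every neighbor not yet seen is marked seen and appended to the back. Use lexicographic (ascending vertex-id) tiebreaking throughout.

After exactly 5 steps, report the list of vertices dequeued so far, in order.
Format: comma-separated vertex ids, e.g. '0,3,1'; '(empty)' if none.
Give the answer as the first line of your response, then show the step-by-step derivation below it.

2,1,4,5,0

step 1: dequeue 2; queue=[1,4,5]; order=2
step 2: dequeue 1; queue=[4,5]; order=2,1
step 3: dequeue 4; queue=[5,0]; order=2,1,4
step 4: dequeue 5; queue=[0,3]; order=2,1,4,5
step 5: dequeue 0; queue=[3]; order=2,1,4,5,0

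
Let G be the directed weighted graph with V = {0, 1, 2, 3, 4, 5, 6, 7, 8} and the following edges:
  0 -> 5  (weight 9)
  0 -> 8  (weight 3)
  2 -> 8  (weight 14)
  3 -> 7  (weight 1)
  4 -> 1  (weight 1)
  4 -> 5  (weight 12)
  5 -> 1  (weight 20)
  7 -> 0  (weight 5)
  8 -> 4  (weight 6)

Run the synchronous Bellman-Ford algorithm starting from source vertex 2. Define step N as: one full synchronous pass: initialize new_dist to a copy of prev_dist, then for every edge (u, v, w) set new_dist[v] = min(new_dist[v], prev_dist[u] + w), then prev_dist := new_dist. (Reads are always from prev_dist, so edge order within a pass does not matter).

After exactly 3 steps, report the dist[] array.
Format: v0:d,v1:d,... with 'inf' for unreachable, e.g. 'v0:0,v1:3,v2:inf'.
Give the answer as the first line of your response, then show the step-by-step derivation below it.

v0:inf,v1:21,v2:0,v3:inf,v4:20,v5:32,v6:inf,v7:inf,v8:14

step 1: dist = v0:inf,v1:inf,v2:0,v3:inf,v4:inf,v5:inf,v6:inf,v7:inf,v8:14
step 2: dist = v0:inf,v1:inf,v2:0,v3:inf,v4:20,v5:inf,v6:inf,v7:inf,v8:14
step 3: dist = v0:inf,v1:21,v2:0,v3:inf,v4:20,v5:32,v6:inf,v7:inf,v8:14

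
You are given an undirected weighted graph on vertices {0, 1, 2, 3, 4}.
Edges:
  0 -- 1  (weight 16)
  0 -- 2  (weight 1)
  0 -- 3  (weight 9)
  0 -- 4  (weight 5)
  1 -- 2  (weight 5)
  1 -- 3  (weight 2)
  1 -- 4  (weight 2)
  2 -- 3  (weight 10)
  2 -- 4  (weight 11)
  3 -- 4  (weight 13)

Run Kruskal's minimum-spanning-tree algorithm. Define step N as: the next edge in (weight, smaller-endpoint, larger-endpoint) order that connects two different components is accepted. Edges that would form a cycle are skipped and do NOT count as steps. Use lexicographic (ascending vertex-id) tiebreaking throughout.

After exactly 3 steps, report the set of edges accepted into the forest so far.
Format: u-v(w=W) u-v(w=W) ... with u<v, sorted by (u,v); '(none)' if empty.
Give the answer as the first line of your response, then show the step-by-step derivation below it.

0-2(w=1) 1-3(w=2) 1-4(w=2)

step 1: add edge 0-2 (w=1); MST = {0-2(w=1)}
step 2: add edge 1-3 (w=2); MST = {0-2(w=1) 1-3(w=2)}
step 3: add edge 1-4 (w=2); MST = {0-2(w=1) 1-3(w=2) 1-4(w=2)}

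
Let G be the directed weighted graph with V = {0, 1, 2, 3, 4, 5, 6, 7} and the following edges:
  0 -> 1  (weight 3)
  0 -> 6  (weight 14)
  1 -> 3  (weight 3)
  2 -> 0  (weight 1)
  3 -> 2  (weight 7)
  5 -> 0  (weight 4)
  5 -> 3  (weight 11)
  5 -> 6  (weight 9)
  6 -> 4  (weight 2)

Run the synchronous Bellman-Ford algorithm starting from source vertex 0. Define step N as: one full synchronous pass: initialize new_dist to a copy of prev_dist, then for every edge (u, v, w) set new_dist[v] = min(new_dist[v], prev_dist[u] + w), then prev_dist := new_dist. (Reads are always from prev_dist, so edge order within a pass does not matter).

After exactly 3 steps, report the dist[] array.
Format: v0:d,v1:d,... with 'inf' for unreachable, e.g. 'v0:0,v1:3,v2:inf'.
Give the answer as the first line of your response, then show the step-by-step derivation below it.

v0:0,v1:3,v2:13,v3:6,v4:16,v5:inf,v6:14,v7:inf

step 1: dist = v0:0,v1:3,v2:inf,v3:inf,v4:inf,v5:inf,v6:14,v7:inf
step 2: dist = v0:0,v1:3,v2:inf,v3:6,v4:16,v5:inf,v6:14,v7:inf
step 3: dist = v0:0,v1:3,v2:13,v3:6,v4:16,v5:inf,v6:14,v7:inf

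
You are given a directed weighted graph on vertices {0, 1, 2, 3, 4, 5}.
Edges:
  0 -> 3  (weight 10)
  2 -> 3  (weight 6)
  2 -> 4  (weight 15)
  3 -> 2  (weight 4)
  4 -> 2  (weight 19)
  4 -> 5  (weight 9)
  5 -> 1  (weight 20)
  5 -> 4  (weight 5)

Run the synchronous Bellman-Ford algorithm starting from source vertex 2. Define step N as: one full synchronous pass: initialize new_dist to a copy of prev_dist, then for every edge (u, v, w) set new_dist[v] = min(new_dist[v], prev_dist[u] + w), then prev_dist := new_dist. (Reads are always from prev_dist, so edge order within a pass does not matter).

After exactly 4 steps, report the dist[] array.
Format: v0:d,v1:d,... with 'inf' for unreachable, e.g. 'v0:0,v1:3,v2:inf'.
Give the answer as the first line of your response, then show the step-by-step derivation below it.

v0:inf,v1:44,v2:0,v3:6,v4:15,v5:24

step 1: dist = v0:inf,v1:inf,v2:0,v3:6,v4:15,v5:inf
step 2: dist = v0:inf,v1:inf,v2:0,v3:6,v4:15,v5:24
step 3: dist = v0:inf,v1:44,v2:0,v3:6,v4:15,v5:24
step 4: dist = v0:inf,v1:44,v2:0,v3:6,v4:15,v5:24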